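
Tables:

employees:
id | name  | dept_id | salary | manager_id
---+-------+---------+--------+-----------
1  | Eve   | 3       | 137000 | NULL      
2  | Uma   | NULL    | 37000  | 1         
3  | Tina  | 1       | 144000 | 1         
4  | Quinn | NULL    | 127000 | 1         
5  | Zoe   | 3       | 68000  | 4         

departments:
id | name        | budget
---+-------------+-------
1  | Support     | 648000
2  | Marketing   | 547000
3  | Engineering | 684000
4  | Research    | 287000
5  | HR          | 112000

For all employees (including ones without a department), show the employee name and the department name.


LEFT JOIN keeps every row from employees (the left table); where dept_id has no match in departments, the department columns become NULL. Walk through each employee:
  - employee 1 (Eve): dept_id=3 -> matches Engineering
  - employee 2 (Uma): dept_id=NULL, no match -> kept with NULL
  - employee 3 (Tina): dept_id=1 -> matches Support
  - employee 4 (Quinn): dept_id=NULL, no match -> kept with NULL
  - employee 5 (Zoe): dept_id=3 -> matches Engineering
All 5 rows appear; 2 have NULL department.

SQL:
SELECT a.name, b.name AS department
FROM employees a
LEFT JOIN departments b ON a.dept_id = b.id

Result:
name  | department 
------+------------
Eve   | Engineering
Uma   | NULL       
Tina  | Support    
Quinn | NULL       
Zoe   | Engineering


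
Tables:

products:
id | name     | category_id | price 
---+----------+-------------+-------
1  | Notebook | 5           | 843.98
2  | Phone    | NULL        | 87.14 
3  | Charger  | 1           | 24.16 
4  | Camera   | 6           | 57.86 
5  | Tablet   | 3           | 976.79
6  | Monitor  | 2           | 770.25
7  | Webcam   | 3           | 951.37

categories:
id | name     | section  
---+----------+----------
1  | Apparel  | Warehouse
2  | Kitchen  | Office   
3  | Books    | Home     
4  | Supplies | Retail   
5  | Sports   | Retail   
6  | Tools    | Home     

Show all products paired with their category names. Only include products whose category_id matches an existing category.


INNER JOIN keeps only products rows whose category_id matches an id in categories. Walk through each product:
  - product 1 (Notebook): category_id=5 -> matches Sports
  - product 2 (Phone): category_id=NULL, no match -> dropped
  - product 3 (Charger): category_id=1 -> matches Apparel
  - product 4 (Camera): category_id=6 -> matches Tools
  - product 5 (Tablet): category_id=3 -> matches Books
  - product 6 (Monitor): category_id=2 -> matches Kitchen
  - product 7 (Webcam): category_id=3 -> matches Books
So 1 of 7 rows is dropped.

SQL:
SELECT a.name, b.name AS category
FROM products a
INNER JOIN categories b ON a.category_id = b.id

Result:
name     | category
---------+---------
Notebook | Sports  
Charger  | Apparel 
Camera   | Tools   
Tablet   | Books   
Monitor  | Kitchen 
Webcam   | Books   


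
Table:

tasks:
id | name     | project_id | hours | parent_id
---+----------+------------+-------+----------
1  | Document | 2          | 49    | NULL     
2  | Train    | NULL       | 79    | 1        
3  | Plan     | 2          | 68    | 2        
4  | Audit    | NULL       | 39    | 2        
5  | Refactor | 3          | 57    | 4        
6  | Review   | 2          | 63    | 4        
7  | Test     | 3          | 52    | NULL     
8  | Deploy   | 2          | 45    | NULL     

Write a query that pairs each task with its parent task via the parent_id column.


This is a self-join: tasks is joined to a second copy of itself, matching each row's parent_id to another row's id. Use LEFT JOIN so rows with parent_id=NULL are kept.
  - task 1 (Document): parent_id=NULL -> NULL
  - task 2 (Train): parent_id=1 -> Document
  - task 3 (Plan): parent_id=2 -> Train
  - task 4 (Audit): parent_id=2 -> Train
  - task 5 (Refactor): parent_id=4 -> Audit
  - task 6 (Review): parent_id=4 -> Audit
  - task 7 (Test): parent_id=NULL -> NULL
  - task 8 (Deploy): parent_id=NULL -> NULL

SQL:
SELECT a.name AS item, b.name AS parent
FROM tasks a
LEFT JOIN tasks b ON a.parent_id = b.id

Result:
item     | parent  
---------+---------
Document | NULL    
Train    | Document
Plan     | Train   
Audit    | Train   
Refactor | Audit   
Review   | Audit   
Test     | NULL    
Deploy   | NULL    


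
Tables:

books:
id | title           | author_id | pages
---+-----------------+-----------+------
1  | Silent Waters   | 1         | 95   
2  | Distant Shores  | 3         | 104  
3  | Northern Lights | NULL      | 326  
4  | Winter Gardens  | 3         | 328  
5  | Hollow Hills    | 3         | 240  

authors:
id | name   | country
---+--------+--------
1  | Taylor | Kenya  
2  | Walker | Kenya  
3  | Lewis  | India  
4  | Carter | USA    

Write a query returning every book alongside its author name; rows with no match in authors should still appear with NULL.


LEFT JOIN keeps every row from books (the left table); where author_id has no match in authors, the author columns become NULL. Walk through each book:
  - book 1 (Silent Waters): author_id=1 -> matches Taylor
  - book 2 (Distant Shores): author_id=3 -> matches Lewis
  - book 3 (Northern Lights): author_id=NULL, no match -> kept with NULL
  - book 4 (Winter Gardens): author_id=3 -> matches Lewis
  - book 5 (Hollow Hills): author_id=3 -> matches Lewis
All 5 rows appear; 1 has NULL author.

SQL:
SELECT a.title, b.name AS author
FROM books a
LEFT JOIN authors b ON a.author_id = b.id

Result:
title           | author
----------------+-------
Silent Waters   | Taylor
Distant Shores  | Lewis 
Northern Lights | NULL  
Winter Gardens  | Lewis 
Hollow Hills    | Lewis 


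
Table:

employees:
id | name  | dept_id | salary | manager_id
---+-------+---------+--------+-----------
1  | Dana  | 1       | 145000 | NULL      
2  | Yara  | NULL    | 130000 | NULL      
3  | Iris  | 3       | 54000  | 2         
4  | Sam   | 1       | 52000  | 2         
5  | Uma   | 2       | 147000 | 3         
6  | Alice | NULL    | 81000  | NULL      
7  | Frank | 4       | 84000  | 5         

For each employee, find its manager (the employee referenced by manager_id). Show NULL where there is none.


This is a self-join: employees is joined to a second copy of itself, matching each row's manager_id to another row's id. Use LEFT JOIN so rows with manager_id=NULL are kept.
  - employee 1 (Dana): manager_id=NULL -> NULL
  - employee 2 (Yara): manager_id=NULL -> NULL
  - employee 3 (Iris): manager_id=2 -> Yara
  - employee 4 (Sam): manager_id=2 -> Yara
  - employee 5 (Uma): manager_id=3 -> Iris
  - employee 6 (Alice): manager_id=NULL -> NULL
  - employee 7 (Frank): manager_id=5 -> Uma

SQL:
SELECT a.name AS item, b.name AS manager
FROM employees a
LEFT JOIN employees b ON a.manager_id = b.id

Result:
item  | manager
------+--------
Dana  | NULL   
Yara  | NULL   
Iris  | Yara   
Sam   | Yara   
Uma   | Iris   
Alice | NULL   
Frank | Uma    


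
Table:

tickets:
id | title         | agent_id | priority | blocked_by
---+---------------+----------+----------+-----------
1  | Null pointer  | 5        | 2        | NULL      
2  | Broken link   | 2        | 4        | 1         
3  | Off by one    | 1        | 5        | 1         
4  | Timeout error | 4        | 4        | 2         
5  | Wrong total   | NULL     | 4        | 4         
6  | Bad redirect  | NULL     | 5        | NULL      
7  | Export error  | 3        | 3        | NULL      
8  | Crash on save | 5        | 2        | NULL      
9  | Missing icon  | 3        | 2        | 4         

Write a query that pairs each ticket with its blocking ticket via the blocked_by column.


This is a self-join: tickets is joined to a second copy of itself, matching each row's blocked_by to another row's id. Use LEFT JOIN so rows with blocked_by=NULL are kept.
  - ticket 1 (Null pointer): blocked_by=NULL -> NULL
  - ticket 2 (Broken link): blocked_by=1 -> Null pointer
  - ticket 3 (Off by one): blocked_by=1 -> Null pointer
  - ticket 4 (Timeout error): blocked_by=2 -> Broken link
  - ticket 5 (Wrong total): blocked_by=4 -> Timeout error
  - ticket 6 (Bad redirect): blocked_by=NULL -> NULL
  - ticket 7 (Export error): blocked_by=NULL -> NULL
  - ticket 8 (Crash on save): blocked_by=NULL -> NULL
  - ticket 9 (Missing icon): blocked_by=4 -> Timeout error

SQL:
SELECT a.title AS item, b.title AS blocked_by
FROM tickets a
LEFT JOIN tickets b ON a.blocked_by = b.id

Result:
item          | blocked_by   
--------------+--------------
Null pointer  | NULL         
Broken link   | Null pointer 
Off by one    | Null pointer 
Timeout error | Broken link  
Wrong total   | Timeout error
Bad redirect  | NULL         
Export error  | NULL         
Crash on save | NULL         
Missing icon  | Timeout error


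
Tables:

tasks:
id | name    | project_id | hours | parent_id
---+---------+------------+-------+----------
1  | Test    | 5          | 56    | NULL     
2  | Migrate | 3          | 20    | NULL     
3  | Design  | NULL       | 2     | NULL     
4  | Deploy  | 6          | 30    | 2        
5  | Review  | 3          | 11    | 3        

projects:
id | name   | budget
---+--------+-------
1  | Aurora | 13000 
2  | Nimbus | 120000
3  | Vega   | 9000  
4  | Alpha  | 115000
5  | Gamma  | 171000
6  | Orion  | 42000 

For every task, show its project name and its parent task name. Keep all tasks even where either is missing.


Two LEFT JOINs from the same base table tasks: one to projects via project_id, one to tasks itself via parent_id. Both are LEFT so every task is preserved.
Match against projects:
  - task 1 (Test): project_id=5 -> matches Gamma
  - task 2 (Migrate): project_id=3 -> matches Vega
  - task 3 (Design): project_id=NULL, no match -> kept with NULL
  - task 4 (Deploy): project_id=6 -> matches Orion
  - task 5 (Review): project_id=3 -> matches Vega
Match against tasks (self):
  - task 1 (Test): parent_id=NULL -> NULL
  - task 2 (Migrate): parent_id=NULL -> NULL
  - task 3 (Design): parent_id=NULL -> NULL
  - task 4 (Deploy): parent_id=2 -> Migrate
  - task 5 (Review): parent_id=3 -> Design

SQL:
SELECT a.name, b.name AS project, c.name AS parent
FROM tasks a
LEFT JOIN projects b ON a.project_id = b.id
LEFT JOIN tasks c ON a.parent_id = c.id

Result:
name    | project | parent 
--------+---------+--------
Test    | Gamma   | NULL   
Migrate | Vega    | NULL   
Design  | NULL    | NULL   
Deploy  | Orion   | Migrate
Review  | Vega    | Design 


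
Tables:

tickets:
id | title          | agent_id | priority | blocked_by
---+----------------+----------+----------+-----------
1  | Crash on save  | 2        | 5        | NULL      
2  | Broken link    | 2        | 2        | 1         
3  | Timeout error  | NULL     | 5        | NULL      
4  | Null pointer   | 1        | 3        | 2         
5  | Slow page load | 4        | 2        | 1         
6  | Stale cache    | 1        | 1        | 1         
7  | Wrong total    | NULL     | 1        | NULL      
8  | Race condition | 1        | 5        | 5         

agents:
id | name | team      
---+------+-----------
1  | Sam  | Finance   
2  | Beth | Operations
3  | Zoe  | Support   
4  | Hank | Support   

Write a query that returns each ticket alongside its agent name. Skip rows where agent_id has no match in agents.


INNER JOIN keeps only tickets rows whose agent_id matches an id in agents. Walk through each ticket:
  - ticket 1 (Crash on save): agent_id=2 -> matches Beth
  - ticket 2 (Broken link): agent_id=2 -> matches Beth
  - ticket 3 (Timeout error): agent_id=NULL, no match -> dropped
  - ticket 4 (Null pointer): agent_id=1 -> matches Sam
  - ticket 5 (Slow page load): agent_id=4 -> matches Hank
  - ticket 6 (Stale cache): agent_id=1 -> matches Sam
  - ticket 7 (Wrong total): agent_id=NULL, no match -> dropped
  - ticket 8 (Race condition): agent_id=1 -> matches Sam
So 2 of 8 rows are dropped.

SQL:
SELECT a.title, b.name AS agent
FROM tickets a
INNER JOIN agents b ON a.agent_id = b.id

Result:
title          | agent
---------------+------
Crash on save  | Beth 
Broken link    | Beth 
Null pointer   | Sam  
Slow page load | Hank 
Stale cache    | Sam  
Race condition | Sam  


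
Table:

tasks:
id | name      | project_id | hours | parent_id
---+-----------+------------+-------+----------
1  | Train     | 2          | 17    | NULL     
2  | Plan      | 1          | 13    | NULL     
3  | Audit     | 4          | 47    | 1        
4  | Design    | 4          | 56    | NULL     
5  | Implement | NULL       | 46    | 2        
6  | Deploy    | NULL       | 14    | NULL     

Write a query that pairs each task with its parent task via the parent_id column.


This is a self-join: tasks is joined to a second copy of itself, matching each row's parent_id to another row's id. Use LEFT JOIN so rows with parent_id=NULL are kept.
  - task 1 (Train): parent_id=NULL -> NULL
  - task 2 (Plan): parent_id=NULL -> NULL
  - task 3 (Audit): parent_id=1 -> Train
  - task 4 (Design): parent_id=NULL -> NULL
  - task 5 (Implement): parent_id=2 -> Plan
  - task 6 (Deploy): parent_id=NULL -> NULL

SQL:
SELECT a.name AS item, b.name AS parent
FROM tasks a
LEFT JOIN tasks b ON a.parent_id = b.id

Result:
item      | parent
----------+-------
Train     | NULL  
Plan      | NULL  
Audit     | Train 
Design    | NULL  
Implement | Plan  
Deploy    | NULL  


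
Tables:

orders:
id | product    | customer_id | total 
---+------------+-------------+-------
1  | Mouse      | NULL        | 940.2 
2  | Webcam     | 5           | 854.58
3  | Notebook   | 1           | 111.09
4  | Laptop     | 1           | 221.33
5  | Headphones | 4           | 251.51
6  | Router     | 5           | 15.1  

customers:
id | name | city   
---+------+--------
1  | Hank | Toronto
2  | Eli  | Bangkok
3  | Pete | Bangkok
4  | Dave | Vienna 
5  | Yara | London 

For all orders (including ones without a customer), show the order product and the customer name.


LEFT JOIN keeps every row from orders (the left table); where customer_id has no match in customers, the customer columns become NULL. Walk through each order:
  - order 1 (Mouse): customer_id=NULL, no match -> kept with NULL
  - order 2 (Webcam): customer_id=5 -> matches Yara
  - order 3 (Notebook): customer_id=1 -> matches Hank
  - order 4 (Laptop): customer_id=1 -> matches Hank
  - order 5 (Headphones): customer_id=4 -> matches Dave
  - order 6 (Router): customer_id=5 -> matches Yara
All 6 rows appear; 1 has NULL customer.

SQL:
SELECT a.product, b.name AS customer
FROM orders a
LEFT JOIN customers b ON a.customer_id = b.id

Result:
product    | customer
-----------+---------
Mouse      | NULL    
Webcam     | Yara    
Notebook   | Hank    
Laptop     | Hank    
Headphones | Dave    
Router     | Yara    


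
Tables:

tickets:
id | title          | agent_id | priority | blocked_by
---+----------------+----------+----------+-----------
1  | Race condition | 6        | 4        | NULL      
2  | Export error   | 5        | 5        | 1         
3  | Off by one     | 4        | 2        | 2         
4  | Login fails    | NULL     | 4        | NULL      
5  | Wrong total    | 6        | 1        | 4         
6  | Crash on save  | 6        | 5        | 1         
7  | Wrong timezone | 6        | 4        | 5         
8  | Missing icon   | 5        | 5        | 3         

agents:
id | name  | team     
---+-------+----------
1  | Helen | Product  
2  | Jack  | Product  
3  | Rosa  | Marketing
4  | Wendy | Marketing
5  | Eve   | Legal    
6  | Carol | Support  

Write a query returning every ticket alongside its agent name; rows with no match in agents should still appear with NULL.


LEFT JOIN keeps every row from tickets (the left table); where agent_id has no match in agents, the agent columns become NULL. Walk through each ticket:
  - ticket 1 (Race condition): agent_id=6 -> matches Carol
  - ticket 2 (Export error): agent_id=5 -> matches Eve
  - ticket 3 (Off by one): agent_id=4 -> matches Wendy
  - ticket 4 (Login fails): agent_id=NULL, no match -> kept with NULL
  - ticket 5 (Wrong total): agent_id=6 -> matches Carol
  - ticket 6 (Crash on save): agent_id=6 -> matches Carol
  - ticket 7 (Wrong timezone): agent_id=6 -> matches Carol
  - ticket 8 (Missing icon): agent_id=5 -> matches Eve
All 8 rows appear; 1 has NULL agent.

SQL:
SELECT a.title, b.name AS agent
FROM tickets a
LEFT JOIN agents b ON a.agent_id = b.id

Result:
title          | agent
---------------+------
Race condition | Carol
Export error   | Eve  
Off by one     | Wendy
Login fails    | NULL 
Wrong total    | Carol
Crash on save  | Carol
Wrong timezone | Carol
Missing icon   | Eve  


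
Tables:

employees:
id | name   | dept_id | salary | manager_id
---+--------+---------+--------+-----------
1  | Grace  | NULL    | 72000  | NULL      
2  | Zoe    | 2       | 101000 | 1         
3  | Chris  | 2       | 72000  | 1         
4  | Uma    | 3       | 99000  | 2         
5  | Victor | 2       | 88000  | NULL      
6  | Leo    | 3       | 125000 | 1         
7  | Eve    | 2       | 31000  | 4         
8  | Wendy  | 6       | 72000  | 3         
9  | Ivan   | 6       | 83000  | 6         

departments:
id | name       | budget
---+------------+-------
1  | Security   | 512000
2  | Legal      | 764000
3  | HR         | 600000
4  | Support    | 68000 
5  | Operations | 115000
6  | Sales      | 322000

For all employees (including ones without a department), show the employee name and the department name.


LEFT JOIN keeps every row from employees (the left table); where dept_id has no match in departments, the department columns become NULL. Walk through each employee:
  - employee 1 (Grace): dept_id=NULL, no match -> kept with NULL
  - employee 2 (Zoe): dept_id=2 -> matches Legal
  - employee 3 (Chris): dept_id=2 -> matches Legal
  - employee 4 (Uma): dept_id=3 -> matches HR
  - employee 5 (Victor): dept_id=2 -> matches Legal
  - employee 6 (Leo): dept_id=3 -> matches HR
  - employee 7 (Eve): dept_id=2 -> matches Legal
  - employee 8 (Wendy): dept_id=6 -> matches Sales
  - employee 9 (Ivan): dept_id=6 -> matches Sales
All 9 rows appear; 1 has NULL department.

SQL:
SELECT a.name, b.name AS department
FROM employees a
LEFT JOIN departments b ON a.dept_id = b.id

Result:
name   | department
-------+-----------
Grace  | NULL      
Zoe    | Legal     
Chris  | Legal     
Uma    | HR        
Victor | Legal     
Leo    | HR        
Eve    | Legal     
Wendy  | Sales     
Ivan   | Sales     


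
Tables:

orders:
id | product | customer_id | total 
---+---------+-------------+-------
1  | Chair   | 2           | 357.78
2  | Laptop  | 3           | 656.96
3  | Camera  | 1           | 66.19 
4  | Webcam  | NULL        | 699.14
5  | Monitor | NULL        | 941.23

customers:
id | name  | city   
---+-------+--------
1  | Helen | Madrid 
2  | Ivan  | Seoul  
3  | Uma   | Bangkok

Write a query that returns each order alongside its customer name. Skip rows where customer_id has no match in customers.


INNER JOIN keeps only orders rows whose customer_id matches an id in customers. Walk through each order:
  - order 1 (Chair): customer_id=2 -> matches Ivan
  - order 2 (Laptop): customer_id=3 -> matches Uma
  - order 3 (Camera): customer_id=1 -> matches Helen
  - order 4 (Webcam): customer_id=NULL, no match -> dropped
  - order 5 (Monitor): customer_id=NULL, no match -> dropped
So 2 of 5 rows are dropped.

SQL:
SELECT a.product, b.name AS customer
FROM orders a
INNER JOIN customers b ON a.customer_id = b.id

Result:
product | customer
--------+---------
Chair   | Ivan    
Laptop  | Uma     
Camera  | Helen   


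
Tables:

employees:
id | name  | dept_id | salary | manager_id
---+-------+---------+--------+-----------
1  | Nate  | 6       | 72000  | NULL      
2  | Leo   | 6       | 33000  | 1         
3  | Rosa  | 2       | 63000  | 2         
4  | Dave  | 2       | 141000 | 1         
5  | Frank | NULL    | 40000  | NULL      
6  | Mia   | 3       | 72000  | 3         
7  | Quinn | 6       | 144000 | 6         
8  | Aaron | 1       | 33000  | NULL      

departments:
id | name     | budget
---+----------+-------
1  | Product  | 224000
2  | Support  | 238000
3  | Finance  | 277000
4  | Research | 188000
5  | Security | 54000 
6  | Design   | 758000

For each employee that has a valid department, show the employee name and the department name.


INNER JOIN keeps only employees rows whose dept_id matches an id in departments. Walk through each employee:
  - employee 1 (Nate): dept_id=6 -> matches Design
  - employee 2 (Leo): dept_id=6 -> matches Design
  - employee 3 (Rosa): dept_id=2 -> matches Support
  - employee 4 (Dave): dept_id=2 -> matches Support
  - employee 5 (Frank): dept_id=NULL, no match -> dropped
  - employee 6 (Mia): dept_id=3 -> matches Finance
  - employee 7 (Quinn): dept_id=6 -> matches Design
  - employee 8 (Aaron): dept_id=1 -> matches Product
So 1 of 8 rows is dropped.

SQL:
SELECT a.name, b.name AS department
FROM employees a
INNER JOIN departments b ON a.dept_id = b.id

Result:
name  | department
------+-----------
Nate  | Design    
Leo   | Design    
Rosa  | Support   
Dave  | Support   
Mia   | Finance   
Quinn | Design    
Aaron | Product   


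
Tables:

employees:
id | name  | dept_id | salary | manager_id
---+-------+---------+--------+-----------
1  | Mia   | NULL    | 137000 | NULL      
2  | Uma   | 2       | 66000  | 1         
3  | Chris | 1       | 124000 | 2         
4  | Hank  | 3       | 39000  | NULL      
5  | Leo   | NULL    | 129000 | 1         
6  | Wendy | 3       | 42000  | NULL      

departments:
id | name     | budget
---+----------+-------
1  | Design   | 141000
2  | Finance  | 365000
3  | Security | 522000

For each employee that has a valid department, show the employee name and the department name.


INNER JOIN keeps only employees rows whose dept_id matches an id in departments. Walk through each employee:
  - employee 1 (Mia): dept_id=NULL, no match -> dropped
  - employee 2 (Uma): dept_id=2 -> matches Finance
  - employee 3 (Chris): dept_id=1 -> matches Design
  - employee 4 (Hank): dept_id=3 -> matches Security
  - employee 5 (Leo): dept_id=NULL, no match -> dropped
  - employee 6 (Wendy): dept_id=3 -> matches Security
So 2 of 6 rows are dropped.

SQL:
SELECT a.name, b.name AS department
FROM employees a
INNER JOIN departments b ON a.dept_id = b.id

Result:
name  | department
------+-----------
Uma   | Finance   
Chris | Design    
Hank  | Security  
Wendy | Security  


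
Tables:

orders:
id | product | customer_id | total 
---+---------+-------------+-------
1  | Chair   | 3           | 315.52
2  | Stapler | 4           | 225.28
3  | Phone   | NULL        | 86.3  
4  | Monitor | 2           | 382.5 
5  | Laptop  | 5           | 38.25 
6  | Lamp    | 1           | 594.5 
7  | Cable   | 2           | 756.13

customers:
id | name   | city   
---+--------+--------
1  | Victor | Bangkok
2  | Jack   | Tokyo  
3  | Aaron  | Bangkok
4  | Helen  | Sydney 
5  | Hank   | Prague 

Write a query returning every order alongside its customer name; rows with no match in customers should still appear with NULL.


LEFT JOIN keeps every row from orders (the left table); where customer_id has no match in customers, the customer columns become NULL. Walk through each order:
  - order 1 (Chair): customer_id=3 -> matches Aaron
  - order 2 (Stapler): customer_id=4 -> matches Helen
  - order 3 (Phone): customer_id=NULL, no match -> kept with NULL
  - order 4 (Monitor): customer_id=2 -> matches Jack
  - order 5 (Laptop): customer_id=5 -> matches Hank
  - order 6 (Lamp): customer_id=1 -> matches Victor
  - order 7 (Cable): customer_id=2 -> matches Jack
All 7 rows appear; 1 has NULL customer.

SQL:
SELECT a.product, b.name AS customer
FROM orders a
LEFT JOIN customers b ON a.customer_id = b.id

Result:
product | customer
--------+---------
Chair   | Aaron   
Stapler | Helen   
Phone   | NULL    
Monitor | Jack    
Laptop  | Hank    
Lamp    | Victor  
Cable   | Jack    


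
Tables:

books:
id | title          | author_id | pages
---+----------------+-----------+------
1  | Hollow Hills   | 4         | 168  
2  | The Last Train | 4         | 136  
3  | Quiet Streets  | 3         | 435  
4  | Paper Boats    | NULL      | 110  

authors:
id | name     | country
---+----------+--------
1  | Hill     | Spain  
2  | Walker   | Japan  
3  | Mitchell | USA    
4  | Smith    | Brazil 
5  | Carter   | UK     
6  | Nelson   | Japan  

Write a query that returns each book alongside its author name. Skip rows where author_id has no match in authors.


INNER JOIN keeps only books rows whose author_id matches an id in authors. Walk through each book:
  - book 1 (Hollow Hills): author_id=4 -> matches Smith
  - book 2 (The Last Train): author_id=4 -> matches Smith
  - book 3 (Quiet Streets): author_id=3 -> matches Mitchell
  - book 4 (Paper Boats): author_id=NULL, no match -> dropped
So 1 of 4 rows is dropped.

SQL:
SELECT a.title, b.name AS author
FROM books a
INNER JOIN authors b ON a.author_id = b.id

Result:
title          | author  
---------------+---------
Hollow Hills   | Smith   
The Last Train | Smith   
Quiet Streets  | Mitchell


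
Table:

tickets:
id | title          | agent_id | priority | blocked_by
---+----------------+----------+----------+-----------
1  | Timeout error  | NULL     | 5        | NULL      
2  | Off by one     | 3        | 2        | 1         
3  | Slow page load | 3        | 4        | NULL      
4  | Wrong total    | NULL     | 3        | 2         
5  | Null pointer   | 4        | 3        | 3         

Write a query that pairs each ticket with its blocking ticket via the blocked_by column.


This is a self-join: tickets is joined to a second copy of itself, matching each row's blocked_by to another row's id. Use LEFT JOIN so rows with blocked_by=NULL are kept.
  - ticket 1 (Timeout error): blocked_by=NULL -> NULL
  - ticket 2 (Off by one): blocked_by=1 -> Timeout error
  - ticket 3 (Slow page load): blocked_by=NULL -> NULL
  - ticket 4 (Wrong total): blocked_by=2 -> Off by one
  - ticket 5 (Null pointer): blocked_by=3 -> Slow page load

SQL:
SELECT a.title AS item, b.title AS blocked_by
FROM tickets a
LEFT JOIN tickets b ON a.blocked_by = b.id

Result:
item           | blocked_by    
---------------+---------------
Timeout error  | NULL          
Off by one     | Timeout error 
Slow page load | NULL          
Wrong total    | Off by one    
Null pointer   | Slow page load


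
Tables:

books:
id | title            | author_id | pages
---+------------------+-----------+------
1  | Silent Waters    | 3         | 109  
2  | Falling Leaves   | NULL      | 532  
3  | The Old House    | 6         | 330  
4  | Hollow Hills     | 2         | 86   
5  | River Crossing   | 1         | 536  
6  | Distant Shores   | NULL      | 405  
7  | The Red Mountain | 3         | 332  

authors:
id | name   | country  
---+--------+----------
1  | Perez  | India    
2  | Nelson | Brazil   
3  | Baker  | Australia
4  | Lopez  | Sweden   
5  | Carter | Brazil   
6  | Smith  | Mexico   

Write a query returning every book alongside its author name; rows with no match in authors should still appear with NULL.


LEFT JOIN keeps every row from books (the left table); where author_id has no match in authors, the author columns become NULL. Walk through each book:
  - book 1 (Silent Waters): author_id=3 -> matches Baker
  - book 2 (Falling Leaves): author_id=NULL, no match -> kept with NULL
  - book 3 (The Old House): author_id=6 -> matches Smith
  - book 4 (Hollow Hills): author_id=2 -> matches Nelson
  - book 5 (River Crossing): author_id=1 -> matches Perez
  - book 6 (Distant Shores): author_id=NULL, no match -> kept with NULL
  - book 7 (The Red Mountain): author_id=3 -> matches Baker
All 7 rows appear; 2 have NULL author.

SQL:
SELECT a.title, b.name AS author
FROM books a
LEFT JOIN authors b ON a.author_id = b.id

Result:
title            | author
-----------------+-------
Silent Waters    | Baker 
Falling Leaves   | NULL  
The Old House    | Smith 
Hollow Hills     | Nelson
River Crossing   | Perez 
Distant Shores   | NULL  
The Red Mountain | Baker 


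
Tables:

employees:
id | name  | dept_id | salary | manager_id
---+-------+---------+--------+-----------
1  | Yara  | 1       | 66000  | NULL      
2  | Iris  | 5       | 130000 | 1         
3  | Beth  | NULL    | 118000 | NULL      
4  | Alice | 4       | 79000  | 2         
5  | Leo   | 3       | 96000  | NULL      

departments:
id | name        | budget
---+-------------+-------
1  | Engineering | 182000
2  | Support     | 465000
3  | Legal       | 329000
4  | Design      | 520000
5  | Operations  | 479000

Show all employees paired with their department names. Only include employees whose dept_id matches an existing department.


INNER JOIN keeps only employees rows whose dept_id matches an id in departments. Walk through each employee:
  - employee 1 (Yara): dept_id=1 -> matches Engineering
  - employee 2 (Iris): dept_id=5 -> matches Operations
  - employee 3 (Beth): dept_id=NULL, no match -> dropped
  - employee 4 (Alice): dept_id=4 -> matches Design
  - employee 5 (Leo): dept_id=3 -> matches Legal
So 1 of 5 rows is dropped.

SQL:
SELECT a.name, b.name AS department
FROM employees a
INNER JOIN departments b ON a.dept_id = b.id

Result:
name  | department 
------+------------
Yara  | Engineering
Iris  | Operations 
Alice | Design     
Leo   | Legal      


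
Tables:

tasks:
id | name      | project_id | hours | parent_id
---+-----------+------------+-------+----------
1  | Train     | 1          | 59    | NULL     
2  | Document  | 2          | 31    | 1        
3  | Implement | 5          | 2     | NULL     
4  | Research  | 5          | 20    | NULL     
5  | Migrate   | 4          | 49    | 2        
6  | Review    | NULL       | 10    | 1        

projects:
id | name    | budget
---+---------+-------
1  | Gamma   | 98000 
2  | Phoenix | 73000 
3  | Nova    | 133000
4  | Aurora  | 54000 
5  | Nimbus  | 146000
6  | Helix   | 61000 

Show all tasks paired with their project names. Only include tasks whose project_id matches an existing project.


INNER JOIN keeps only tasks rows whose project_id matches an id in projects. Walk through each task:
  - task 1 (Train): project_id=1 -> matches Gamma
  - task 2 (Document): project_id=2 -> matches Phoenix
  - task 3 (Implement): project_id=5 -> matches Nimbus
  - task 4 (Research): project_id=5 -> matches Nimbus
  - task 5 (Migrate): project_id=4 -> matches Aurora
  - task 6 (Review): project_id=NULL, no match -> dropped
So 1 of 6 rows is dropped.

SQL:
SELECT a.name, b.name AS project
FROM tasks a
INNER JOIN projects b ON a.project_id = b.id

Result:
name      | project
----------+--------
Train     | Gamma  
Document  | Phoenix
Implement | Nimbus 
Research  | Nimbus 
Migrate   | Aurora 


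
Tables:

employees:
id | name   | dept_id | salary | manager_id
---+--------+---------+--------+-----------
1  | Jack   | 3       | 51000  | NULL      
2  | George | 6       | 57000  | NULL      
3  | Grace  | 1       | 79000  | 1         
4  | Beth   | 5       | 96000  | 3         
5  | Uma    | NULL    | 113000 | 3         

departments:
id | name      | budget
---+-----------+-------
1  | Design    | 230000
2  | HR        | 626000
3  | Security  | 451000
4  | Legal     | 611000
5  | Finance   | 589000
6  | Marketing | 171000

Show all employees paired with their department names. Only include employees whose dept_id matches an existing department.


INNER JOIN keeps only employees rows whose dept_id matches an id in departments. Walk through each employee:
  - employee 1 (Jack): dept_id=3 -> matches Security
  - employee 2 (George): dept_id=6 -> matches Marketing
  - employee 3 (Grace): dept_id=1 -> matches Design
  - employee 4 (Beth): dept_id=5 -> matches Finance
  - employee 5 (Uma): dept_id=NULL, no match -> dropped
So 1 of 5 rows is dropped.

SQL:
SELECT a.name, b.name AS department
FROM employees a
INNER JOIN departments b ON a.dept_id = b.id

Result:
name   | department
-------+-----------
Jack   | Security  
George | Marketing 
Grace  | Design    
Beth   | Finance   


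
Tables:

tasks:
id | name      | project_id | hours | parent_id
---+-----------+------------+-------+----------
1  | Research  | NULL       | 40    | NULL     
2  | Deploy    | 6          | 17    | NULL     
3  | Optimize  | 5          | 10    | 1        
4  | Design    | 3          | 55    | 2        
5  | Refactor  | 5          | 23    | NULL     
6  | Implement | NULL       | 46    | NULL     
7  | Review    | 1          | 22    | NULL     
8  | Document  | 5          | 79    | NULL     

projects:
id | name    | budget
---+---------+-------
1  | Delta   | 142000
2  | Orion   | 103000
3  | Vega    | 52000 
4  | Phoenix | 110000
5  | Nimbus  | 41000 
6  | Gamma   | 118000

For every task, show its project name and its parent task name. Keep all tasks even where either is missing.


Two LEFT JOINs from the same base table tasks: one to projects via project_id, one to tasks itself via parent_id. Both are LEFT so every task is preserved.
Match against projects:
  - task 1 (Research): project_id=NULL, no match -> kept with NULL
  - task 2 (Deploy): project_id=6 -> matches Gamma
  - task 3 (Optimize): project_id=5 -> matches Nimbus
  - task 4 (Design): project_id=3 -> matches Vega
  - task 5 (Refactor): project_id=5 -> matches Nimbus
  - task 6 (Implement): project_id=NULL, no match -> kept with NULL
  - task 7 (Review): project_id=1 -> matches Delta
  - task 8 (Document): project_id=5 -> matches Nimbus
Match against tasks (self):
  - task 1 (Research): parent_id=NULL -> NULL
  - task 2 (Deploy): parent_id=NULL -> NULL
  - task 3 (Optimize): parent_id=1 -> Research
  - task 4 (Design): parent_id=2 -> Deploy
  - task 5 (Refactor): parent_id=NULL -> NULL
  - task 6 (Implement): parent_id=NULL -> NULL
  - task 7 (Review): parent_id=NULL -> NULL
  - task 8 (Document): parent_id=NULL -> NULL

SQL:
SELECT a.name, b.name AS project, c.name AS parent
FROM tasks a
LEFT JOIN projects b ON a.project_id = b.id
LEFT JOIN tasks c ON a.parent_id = c.id

Result:
name      | project | parent  
----------+---------+---------
Research  | NULL    | NULL    
Deploy    | Gamma   | NULL    
Optimize  | Nimbus  | Research
Design    | Vega    | Deploy  
Refactor  | Nimbus  | NULL    
Implement | NULL    | NULL    
Review    | Delta   | NULL    
Document  | Nimbus  | NULL    


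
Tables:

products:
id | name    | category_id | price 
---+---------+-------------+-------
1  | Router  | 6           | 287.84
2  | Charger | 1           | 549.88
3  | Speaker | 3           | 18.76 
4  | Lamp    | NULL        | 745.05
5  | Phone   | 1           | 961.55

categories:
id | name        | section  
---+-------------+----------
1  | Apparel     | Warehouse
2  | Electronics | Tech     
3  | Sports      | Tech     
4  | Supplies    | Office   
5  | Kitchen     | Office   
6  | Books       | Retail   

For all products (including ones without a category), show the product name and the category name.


LEFT JOIN keeps every row from products (the left table); where category_id has no match in categories, the category columns become NULL. Walk through each product:
  - product 1 (Router): category_id=6 -> matches Books
  - product 2 (Charger): category_id=1 -> matches Apparel
  - product 3 (Speaker): category_id=3 -> matches Sports
  - product 4 (Lamp): category_id=NULL, no match -> kept with NULL
  - product 5 (Phone): category_id=1 -> matches Apparel
All 5 rows appear; 1 has NULL category.

SQL:
SELECT a.name, b.name AS category
FROM products a
LEFT JOIN categories b ON a.category_id = b.id

Result:
name    | category
--------+---------
Router  | Books   
Charger | Apparel 
Speaker | Sports  
Lamp    | NULL    
Phone   | Apparel 


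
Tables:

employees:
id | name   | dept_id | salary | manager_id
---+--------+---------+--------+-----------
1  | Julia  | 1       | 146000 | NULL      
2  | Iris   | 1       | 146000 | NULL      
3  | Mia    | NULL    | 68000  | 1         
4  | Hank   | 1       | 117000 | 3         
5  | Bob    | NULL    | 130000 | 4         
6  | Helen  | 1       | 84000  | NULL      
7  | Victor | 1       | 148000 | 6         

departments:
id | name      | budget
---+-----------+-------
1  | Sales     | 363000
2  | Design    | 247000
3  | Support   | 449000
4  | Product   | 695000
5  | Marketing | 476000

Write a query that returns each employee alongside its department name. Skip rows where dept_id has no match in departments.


INNER JOIN keeps only employees rows whose dept_id matches an id in departments. Walk through each employee:
  - employee 1 (Julia): dept_id=1 -> matches Sales
  - employee 2 (Iris): dept_id=1 -> matches Sales
  - employee 3 (Mia): dept_id=NULL, no match -> dropped
  - employee 4 (Hank): dept_id=1 -> matches Sales
  - employee 5 (Bob): dept_id=NULL, no match -> dropped
  - employee 6 (Helen): dept_id=1 -> matches Sales
  - employee 7 (Victor): dept_id=1 -> matches Sales
So 2 of 7 rows are dropped.

SQL:
SELECT a.name, b.name AS department
FROM employees a
INNER JOIN departments b ON a.dept_id = b.id

Result:
name   | department
-------+-----------
Julia  | Sales     
Iris   | Sales     
Hank   | Sales     
Helen  | Sales     
Victor | Sales     


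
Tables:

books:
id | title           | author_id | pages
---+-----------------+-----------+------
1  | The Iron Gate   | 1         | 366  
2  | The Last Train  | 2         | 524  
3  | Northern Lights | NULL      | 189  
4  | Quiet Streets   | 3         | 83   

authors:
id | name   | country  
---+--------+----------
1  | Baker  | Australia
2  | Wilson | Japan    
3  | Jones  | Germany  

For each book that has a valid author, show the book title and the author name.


INNER JOIN keeps only books rows whose author_id matches an id in authors. Walk through each book:
  - book 1 (The Iron Gate): author_id=1 -> matches Baker
  - book 2 (The Last Train): author_id=2 -> matches Wilson
  - book 3 (Northern Lights): author_id=NULL, no match -> dropped
  - book 4 (Quiet Streets): author_id=3 -> matches Jones
So 1 of 4 rows is dropped.

SQL:
SELECT a.title, b.name AS author
FROM books a
INNER JOIN authors b ON a.author_id = b.id

Result:
title          | author
---------------+-------
The Iron Gate  | Baker 
The Last Train | Wilson
Quiet Streets  | Jones 


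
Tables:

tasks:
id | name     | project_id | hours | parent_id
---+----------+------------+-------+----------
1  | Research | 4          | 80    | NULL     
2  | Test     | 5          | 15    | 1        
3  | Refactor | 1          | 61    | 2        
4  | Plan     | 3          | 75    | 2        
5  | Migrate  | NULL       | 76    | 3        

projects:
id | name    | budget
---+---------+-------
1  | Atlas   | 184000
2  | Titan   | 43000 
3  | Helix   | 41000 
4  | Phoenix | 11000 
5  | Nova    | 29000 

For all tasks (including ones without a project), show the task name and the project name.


LEFT JOIN keeps every row from tasks (the left table); where project_id has no match in projects, the project columns become NULL. Walk through each task:
  - task 1 (Research): project_id=4 -> matches Phoenix
  - task 2 (Test): project_id=5 -> matches Nova
  - task 3 (Refactor): project_id=1 -> matches Atlas
  - task 4 (Plan): project_id=3 -> matches Helix
  - task 5 (Migrate): project_id=NULL, no match -> kept with NULL
All 5 rows appear; 1 has NULL project.

SQL:
SELECT a.name, b.name AS project
FROM tasks a
LEFT JOIN projects b ON a.project_id = b.id

Result:
name     | project
---------+--------
Research | Phoenix
Test     | Nova   
Refactor | Atlas  
Plan     | Helix  
Migrate  | NULL   


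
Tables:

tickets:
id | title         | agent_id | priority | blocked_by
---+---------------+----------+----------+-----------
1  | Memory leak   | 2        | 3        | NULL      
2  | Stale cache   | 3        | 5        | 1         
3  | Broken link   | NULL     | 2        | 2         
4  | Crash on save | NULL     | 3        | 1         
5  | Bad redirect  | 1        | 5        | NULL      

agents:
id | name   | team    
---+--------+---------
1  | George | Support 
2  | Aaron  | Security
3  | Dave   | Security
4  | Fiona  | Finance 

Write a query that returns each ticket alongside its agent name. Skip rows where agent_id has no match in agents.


INNER JOIN keeps only tickets rows whose agent_id matches an id in agents. Walk through each ticket:
  - ticket 1 (Memory leak): agent_id=2 -> matches Aaron
  - ticket 2 (Stale cache): agent_id=3 -> matches Dave
  - ticket 3 (Broken link): agent_id=NULL, no match -> dropped
  - ticket 4 (Crash on save): agent_id=NULL, no match -> dropped
  - ticket 5 (Bad redirect): agent_id=1 -> matches George
So 2 of 5 rows are dropped.

SQL:
SELECT a.title, b.name AS agent
FROM tickets a
INNER JOIN agents b ON a.agent_id = b.id

Result:
title        | agent 
-------------+-------
Memory leak  | Aaron 
Stale cache  | Dave  
Bad redirect | George
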